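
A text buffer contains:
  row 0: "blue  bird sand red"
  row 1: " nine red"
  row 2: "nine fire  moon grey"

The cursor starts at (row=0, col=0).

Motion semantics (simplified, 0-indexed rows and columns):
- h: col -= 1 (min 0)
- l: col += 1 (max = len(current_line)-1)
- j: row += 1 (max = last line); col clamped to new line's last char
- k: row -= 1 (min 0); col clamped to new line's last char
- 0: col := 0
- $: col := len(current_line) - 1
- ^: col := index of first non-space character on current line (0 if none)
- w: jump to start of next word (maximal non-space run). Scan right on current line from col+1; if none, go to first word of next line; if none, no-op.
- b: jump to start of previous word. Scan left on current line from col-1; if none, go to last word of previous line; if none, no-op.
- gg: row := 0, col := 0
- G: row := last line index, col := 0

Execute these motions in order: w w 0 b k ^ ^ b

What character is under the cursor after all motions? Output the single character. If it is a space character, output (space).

After 1 (w): row=0 col=6 char='b'
After 2 (w): row=0 col=11 char='s'
After 3 (0): row=0 col=0 char='b'
After 4 (b): row=0 col=0 char='b'
After 5 (k): row=0 col=0 char='b'
After 6 (^): row=0 col=0 char='b'
After 7 (^): row=0 col=0 char='b'
After 8 (b): row=0 col=0 char='b'

Answer: b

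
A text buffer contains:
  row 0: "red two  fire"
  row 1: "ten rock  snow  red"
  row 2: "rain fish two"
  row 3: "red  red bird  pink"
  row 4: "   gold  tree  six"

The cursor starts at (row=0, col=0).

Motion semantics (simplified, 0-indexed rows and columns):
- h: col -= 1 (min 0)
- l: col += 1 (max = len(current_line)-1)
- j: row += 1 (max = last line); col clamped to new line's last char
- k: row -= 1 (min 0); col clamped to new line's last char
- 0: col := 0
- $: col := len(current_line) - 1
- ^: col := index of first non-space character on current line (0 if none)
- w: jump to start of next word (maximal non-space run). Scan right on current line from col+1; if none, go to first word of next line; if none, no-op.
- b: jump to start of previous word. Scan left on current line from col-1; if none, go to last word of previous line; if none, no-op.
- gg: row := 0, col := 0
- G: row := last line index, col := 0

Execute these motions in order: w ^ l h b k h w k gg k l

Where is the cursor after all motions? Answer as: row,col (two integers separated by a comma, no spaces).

Answer: 0,1

Derivation:
After 1 (w): row=0 col=4 char='t'
After 2 (^): row=0 col=0 char='r'
After 3 (l): row=0 col=1 char='e'
After 4 (h): row=0 col=0 char='r'
After 5 (b): row=0 col=0 char='r'
After 6 (k): row=0 col=0 char='r'
After 7 (h): row=0 col=0 char='r'
After 8 (w): row=0 col=4 char='t'
After 9 (k): row=0 col=4 char='t'
After 10 (gg): row=0 col=0 char='r'
After 11 (k): row=0 col=0 char='r'
After 12 (l): row=0 col=1 char='e'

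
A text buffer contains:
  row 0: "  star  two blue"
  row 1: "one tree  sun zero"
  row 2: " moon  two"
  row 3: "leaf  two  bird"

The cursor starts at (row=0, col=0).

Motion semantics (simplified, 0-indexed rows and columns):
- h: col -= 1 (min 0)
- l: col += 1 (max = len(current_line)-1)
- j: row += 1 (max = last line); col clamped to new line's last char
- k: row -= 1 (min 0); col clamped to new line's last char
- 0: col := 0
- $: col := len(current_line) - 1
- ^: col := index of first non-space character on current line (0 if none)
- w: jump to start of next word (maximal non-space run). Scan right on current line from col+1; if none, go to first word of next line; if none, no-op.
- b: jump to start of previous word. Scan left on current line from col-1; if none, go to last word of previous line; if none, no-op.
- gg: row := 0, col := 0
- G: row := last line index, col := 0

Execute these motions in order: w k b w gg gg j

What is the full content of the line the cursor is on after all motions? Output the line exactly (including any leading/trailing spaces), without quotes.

After 1 (w): row=0 col=2 char='s'
After 2 (k): row=0 col=2 char='s'
After 3 (b): row=0 col=2 char='s'
After 4 (w): row=0 col=8 char='t'
After 5 (gg): row=0 col=0 char='_'
After 6 (gg): row=0 col=0 char='_'
After 7 (j): row=1 col=0 char='o'

Answer: one tree  sun zero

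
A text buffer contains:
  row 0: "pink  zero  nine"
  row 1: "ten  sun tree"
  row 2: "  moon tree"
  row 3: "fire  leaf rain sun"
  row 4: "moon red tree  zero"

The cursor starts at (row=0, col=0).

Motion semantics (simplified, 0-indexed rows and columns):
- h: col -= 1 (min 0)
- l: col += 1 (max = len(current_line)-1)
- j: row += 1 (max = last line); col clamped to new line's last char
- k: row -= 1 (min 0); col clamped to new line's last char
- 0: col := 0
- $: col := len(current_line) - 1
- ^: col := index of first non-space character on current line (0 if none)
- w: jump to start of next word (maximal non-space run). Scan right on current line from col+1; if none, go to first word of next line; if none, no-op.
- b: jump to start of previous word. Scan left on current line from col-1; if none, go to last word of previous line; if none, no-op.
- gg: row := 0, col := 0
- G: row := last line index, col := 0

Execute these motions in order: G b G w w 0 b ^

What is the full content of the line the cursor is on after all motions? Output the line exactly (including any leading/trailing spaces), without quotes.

After 1 (G): row=4 col=0 char='m'
After 2 (b): row=3 col=16 char='s'
After 3 (G): row=4 col=0 char='m'
After 4 (w): row=4 col=5 char='r'
After 5 (w): row=4 col=9 char='t'
After 6 (0): row=4 col=0 char='m'
After 7 (b): row=3 col=16 char='s'
After 8 (^): row=3 col=0 char='f'

Answer: fire  leaf rain sun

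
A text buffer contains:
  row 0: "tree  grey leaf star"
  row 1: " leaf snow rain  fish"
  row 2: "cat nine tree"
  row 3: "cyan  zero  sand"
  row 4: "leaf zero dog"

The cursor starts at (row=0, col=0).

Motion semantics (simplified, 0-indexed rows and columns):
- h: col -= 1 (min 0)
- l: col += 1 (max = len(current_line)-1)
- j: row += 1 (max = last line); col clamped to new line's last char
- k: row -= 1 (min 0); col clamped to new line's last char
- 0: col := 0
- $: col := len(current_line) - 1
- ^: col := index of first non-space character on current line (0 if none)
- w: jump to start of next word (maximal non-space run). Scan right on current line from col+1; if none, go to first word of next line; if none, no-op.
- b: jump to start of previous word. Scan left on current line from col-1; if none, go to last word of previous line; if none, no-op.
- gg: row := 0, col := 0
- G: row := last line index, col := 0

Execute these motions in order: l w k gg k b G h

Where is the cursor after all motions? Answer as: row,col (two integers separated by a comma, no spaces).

After 1 (l): row=0 col=1 char='r'
After 2 (w): row=0 col=6 char='g'
After 3 (k): row=0 col=6 char='g'
After 4 (gg): row=0 col=0 char='t'
After 5 (k): row=0 col=0 char='t'
After 6 (b): row=0 col=0 char='t'
After 7 (G): row=4 col=0 char='l'
After 8 (h): row=4 col=0 char='l'

Answer: 4,0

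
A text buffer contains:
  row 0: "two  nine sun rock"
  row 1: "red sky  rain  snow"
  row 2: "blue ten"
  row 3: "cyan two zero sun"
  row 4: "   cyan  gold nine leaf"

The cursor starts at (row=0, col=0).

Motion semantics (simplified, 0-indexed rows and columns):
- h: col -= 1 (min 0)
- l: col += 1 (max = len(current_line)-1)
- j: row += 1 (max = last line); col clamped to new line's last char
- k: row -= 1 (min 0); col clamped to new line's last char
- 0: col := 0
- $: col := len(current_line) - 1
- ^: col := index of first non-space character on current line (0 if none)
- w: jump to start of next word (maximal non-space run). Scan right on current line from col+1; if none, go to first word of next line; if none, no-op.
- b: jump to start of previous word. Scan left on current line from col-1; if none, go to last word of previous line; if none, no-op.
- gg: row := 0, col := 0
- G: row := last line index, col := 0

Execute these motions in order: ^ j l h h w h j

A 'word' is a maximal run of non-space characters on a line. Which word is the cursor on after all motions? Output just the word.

Answer: blue

Derivation:
After 1 (^): row=0 col=0 char='t'
After 2 (j): row=1 col=0 char='r'
After 3 (l): row=1 col=1 char='e'
After 4 (h): row=1 col=0 char='r'
After 5 (h): row=1 col=0 char='r'
After 6 (w): row=1 col=4 char='s'
After 7 (h): row=1 col=3 char='_'
After 8 (j): row=2 col=3 char='e'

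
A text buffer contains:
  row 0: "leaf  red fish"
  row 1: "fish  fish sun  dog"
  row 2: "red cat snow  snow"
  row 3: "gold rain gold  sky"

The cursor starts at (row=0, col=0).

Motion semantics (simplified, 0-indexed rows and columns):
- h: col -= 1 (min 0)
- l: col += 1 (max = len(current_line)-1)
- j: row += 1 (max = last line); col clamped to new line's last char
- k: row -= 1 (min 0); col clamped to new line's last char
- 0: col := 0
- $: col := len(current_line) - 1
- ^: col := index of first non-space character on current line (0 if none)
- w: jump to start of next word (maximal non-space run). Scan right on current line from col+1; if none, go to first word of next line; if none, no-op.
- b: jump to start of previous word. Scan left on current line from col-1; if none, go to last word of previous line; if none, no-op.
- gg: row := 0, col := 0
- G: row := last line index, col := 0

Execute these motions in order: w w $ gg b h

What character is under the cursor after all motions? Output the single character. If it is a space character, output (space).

After 1 (w): row=0 col=6 char='r'
After 2 (w): row=0 col=10 char='f'
After 3 ($): row=0 col=13 char='h'
After 4 (gg): row=0 col=0 char='l'
After 5 (b): row=0 col=0 char='l'
After 6 (h): row=0 col=0 char='l'

Answer: l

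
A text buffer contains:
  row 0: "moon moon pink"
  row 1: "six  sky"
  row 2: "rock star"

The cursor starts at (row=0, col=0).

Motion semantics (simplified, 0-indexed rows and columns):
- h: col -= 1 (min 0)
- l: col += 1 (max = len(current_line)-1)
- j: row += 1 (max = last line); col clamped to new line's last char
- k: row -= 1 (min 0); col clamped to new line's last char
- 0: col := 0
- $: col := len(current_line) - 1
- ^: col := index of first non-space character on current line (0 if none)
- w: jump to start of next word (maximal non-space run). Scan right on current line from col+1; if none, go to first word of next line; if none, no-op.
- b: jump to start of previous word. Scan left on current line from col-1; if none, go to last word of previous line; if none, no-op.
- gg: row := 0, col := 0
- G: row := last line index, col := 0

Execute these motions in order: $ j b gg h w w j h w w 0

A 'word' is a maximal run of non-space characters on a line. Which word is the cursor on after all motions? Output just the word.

Answer: rock

Derivation:
After 1 ($): row=0 col=13 char='k'
After 2 (j): row=1 col=7 char='y'
After 3 (b): row=1 col=5 char='s'
After 4 (gg): row=0 col=0 char='m'
After 5 (h): row=0 col=0 char='m'
After 6 (w): row=0 col=5 char='m'
After 7 (w): row=0 col=10 char='p'
After 8 (j): row=1 col=7 char='y'
After 9 (h): row=1 col=6 char='k'
After 10 (w): row=2 col=0 char='r'
After 11 (w): row=2 col=5 char='s'
After 12 (0): row=2 col=0 char='r'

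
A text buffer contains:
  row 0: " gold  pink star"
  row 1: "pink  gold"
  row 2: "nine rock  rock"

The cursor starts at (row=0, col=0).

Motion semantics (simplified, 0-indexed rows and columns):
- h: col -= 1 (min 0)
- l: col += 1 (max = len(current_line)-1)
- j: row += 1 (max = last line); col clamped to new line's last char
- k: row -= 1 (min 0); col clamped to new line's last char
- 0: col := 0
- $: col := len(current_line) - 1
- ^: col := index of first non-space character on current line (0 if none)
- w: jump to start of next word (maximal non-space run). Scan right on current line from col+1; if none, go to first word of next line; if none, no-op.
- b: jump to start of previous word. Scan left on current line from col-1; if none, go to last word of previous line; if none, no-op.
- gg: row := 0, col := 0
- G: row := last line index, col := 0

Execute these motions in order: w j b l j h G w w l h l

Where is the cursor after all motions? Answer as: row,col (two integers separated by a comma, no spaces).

Answer: 2,12

Derivation:
After 1 (w): row=0 col=1 char='g'
After 2 (j): row=1 col=1 char='i'
After 3 (b): row=1 col=0 char='p'
After 4 (l): row=1 col=1 char='i'
After 5 (j): row=2 col=1 char='i'
After 6 (h): row=2 col=0 char='n'
After 7 (G): row=2 col=0 char='n'
After 8 (w): row=2 col=5 char='r'
After 9 (w): row=2 col=11 char='r'
After 10 (l): row=2 col=12 char='o'
After 11 (h): row=2 col=11 char='r'
After 12 (l): row=2 col=12 char='o'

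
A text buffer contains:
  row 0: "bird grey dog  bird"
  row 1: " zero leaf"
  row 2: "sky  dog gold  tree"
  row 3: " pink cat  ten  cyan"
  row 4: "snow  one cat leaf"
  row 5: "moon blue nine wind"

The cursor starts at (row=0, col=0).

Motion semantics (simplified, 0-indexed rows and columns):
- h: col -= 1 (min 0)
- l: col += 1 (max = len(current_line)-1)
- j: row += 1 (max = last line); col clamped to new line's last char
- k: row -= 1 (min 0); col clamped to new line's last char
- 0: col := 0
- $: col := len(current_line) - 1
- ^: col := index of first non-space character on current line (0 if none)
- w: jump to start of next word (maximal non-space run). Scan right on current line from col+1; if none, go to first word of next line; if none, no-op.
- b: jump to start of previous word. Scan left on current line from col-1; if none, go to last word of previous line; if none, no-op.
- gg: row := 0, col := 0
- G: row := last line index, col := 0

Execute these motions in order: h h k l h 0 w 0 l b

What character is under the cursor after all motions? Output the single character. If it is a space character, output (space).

Answer: b

Derivation:
After 1 (h): row=0 col=0 char='b'
After 2 (h): row=0 col=0 char='b'
After 3 (k): row=0 col=0 char='b'
After 4 (l): row=0 col=1 char='i'
After 5 (h): row=0 col=0 char='b'
After 6 (0): row=0 col=0 char='b'
After 7 (w): row=0 col=5 char='g'
After 8 (0): row=0 col=0 char='b'
After 9 (l): row=0 col=1 char='i'
After 10 (b): row=0 col=0 char='b'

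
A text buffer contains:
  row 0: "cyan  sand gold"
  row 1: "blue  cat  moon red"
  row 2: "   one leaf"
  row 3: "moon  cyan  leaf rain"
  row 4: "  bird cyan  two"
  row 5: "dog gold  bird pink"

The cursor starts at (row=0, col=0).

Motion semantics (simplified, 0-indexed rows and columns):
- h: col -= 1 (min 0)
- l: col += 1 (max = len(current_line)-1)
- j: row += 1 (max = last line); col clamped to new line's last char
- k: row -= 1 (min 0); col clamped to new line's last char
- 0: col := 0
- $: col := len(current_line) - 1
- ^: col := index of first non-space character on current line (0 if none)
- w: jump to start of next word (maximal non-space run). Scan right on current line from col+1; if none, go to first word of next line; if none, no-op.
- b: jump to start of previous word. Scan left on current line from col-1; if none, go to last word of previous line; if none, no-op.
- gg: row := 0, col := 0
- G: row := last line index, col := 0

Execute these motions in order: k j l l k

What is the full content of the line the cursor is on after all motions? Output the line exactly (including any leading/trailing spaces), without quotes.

After 1 (k): row=0 col=0 char='c'
After 2 (j): row=1 col=0 char='b'
After 3 (l): row=1 col=1 char='l'
After 4 (l): row=1 col=2 char='u'
After 5 (k): row=0 col=2 char='a'

Answer: cyan  sand gold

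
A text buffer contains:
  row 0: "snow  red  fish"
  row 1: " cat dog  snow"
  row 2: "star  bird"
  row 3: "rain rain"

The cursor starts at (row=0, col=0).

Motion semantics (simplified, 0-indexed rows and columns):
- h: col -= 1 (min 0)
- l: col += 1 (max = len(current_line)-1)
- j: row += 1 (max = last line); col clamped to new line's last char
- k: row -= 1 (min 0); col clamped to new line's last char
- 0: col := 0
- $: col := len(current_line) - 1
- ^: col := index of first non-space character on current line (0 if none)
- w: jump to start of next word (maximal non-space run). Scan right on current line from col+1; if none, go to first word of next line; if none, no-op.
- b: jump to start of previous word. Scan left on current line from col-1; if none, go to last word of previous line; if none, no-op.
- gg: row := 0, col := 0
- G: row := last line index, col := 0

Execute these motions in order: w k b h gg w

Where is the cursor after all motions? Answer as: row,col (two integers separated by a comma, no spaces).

Answer: 0,6

Derivation:
After 1 (w): row=0 col=6 char='r'
After 2 (k): row=0 col=6 char='r'
After 3 (b): row=0 col=0 char='s'
After 4 (h): row=0 col=0 char='s'
After 5 (gg): row=0 col=0 char='s'
After 6 (w): row=0 col=6 char='r'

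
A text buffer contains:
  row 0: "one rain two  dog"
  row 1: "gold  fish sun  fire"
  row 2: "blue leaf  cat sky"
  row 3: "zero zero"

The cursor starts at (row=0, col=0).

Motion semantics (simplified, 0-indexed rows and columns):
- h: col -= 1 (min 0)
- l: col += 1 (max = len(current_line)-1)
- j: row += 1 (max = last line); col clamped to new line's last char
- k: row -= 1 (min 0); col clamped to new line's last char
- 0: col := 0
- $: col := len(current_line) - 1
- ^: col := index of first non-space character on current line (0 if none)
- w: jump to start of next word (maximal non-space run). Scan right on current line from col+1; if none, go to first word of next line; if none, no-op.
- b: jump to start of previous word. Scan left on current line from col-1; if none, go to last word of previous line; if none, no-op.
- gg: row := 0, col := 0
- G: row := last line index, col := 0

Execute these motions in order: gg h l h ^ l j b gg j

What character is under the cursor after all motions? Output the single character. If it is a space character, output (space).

Answer: g

Derivation:
After 1 (gg): row=0 col=0 char='o'
After 2 (h): row=0 col=0 char='o'
After 3 (l): row=0 col=1 char='n'
After 4 (h): row=0 col=0 char='o'
After 5 (^): row=0 col=0 char='o'
After 6 (l): row=0 col=1 char='n'
After 7 (j): row=1 col=1 char='o'
After 8 (b): row=1 col=0 char='g'
After 9 (gg): row=0 col=0 char='o'
After 10 (j): row=1 col=0 char='g'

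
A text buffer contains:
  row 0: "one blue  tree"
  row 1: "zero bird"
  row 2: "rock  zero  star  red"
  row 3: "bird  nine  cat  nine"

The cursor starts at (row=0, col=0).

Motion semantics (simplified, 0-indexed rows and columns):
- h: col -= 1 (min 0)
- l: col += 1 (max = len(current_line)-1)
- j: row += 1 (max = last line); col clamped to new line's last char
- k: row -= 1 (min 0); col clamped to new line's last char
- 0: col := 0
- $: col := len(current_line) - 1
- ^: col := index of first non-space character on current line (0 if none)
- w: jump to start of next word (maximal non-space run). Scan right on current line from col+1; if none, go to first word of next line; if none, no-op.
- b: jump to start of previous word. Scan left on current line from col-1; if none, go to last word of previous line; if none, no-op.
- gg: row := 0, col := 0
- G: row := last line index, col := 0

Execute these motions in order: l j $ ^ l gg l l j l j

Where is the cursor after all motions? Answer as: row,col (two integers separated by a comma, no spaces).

After 1 (l): row=0 col=1 char='n'
After 2 (j): row=1 col=1 char='e'
After 3 ($): row=1 col=8 char='d'
After 4 (^): row=1 col=0 char='z'
After 5 (l): row=1 col=1 char='e'
After 6 (gg): row=0 col=0 char='o'
After 7 (l): row=0 col=1 char='n'
After 8 (l): row=0 col=2 char='e'
After 9 (j): row=1 col=2 char='r'
After 10 (l): row=1 col=3 char='o'
After 11 (j): row=2 col=3 char='k'

Answer: 2,3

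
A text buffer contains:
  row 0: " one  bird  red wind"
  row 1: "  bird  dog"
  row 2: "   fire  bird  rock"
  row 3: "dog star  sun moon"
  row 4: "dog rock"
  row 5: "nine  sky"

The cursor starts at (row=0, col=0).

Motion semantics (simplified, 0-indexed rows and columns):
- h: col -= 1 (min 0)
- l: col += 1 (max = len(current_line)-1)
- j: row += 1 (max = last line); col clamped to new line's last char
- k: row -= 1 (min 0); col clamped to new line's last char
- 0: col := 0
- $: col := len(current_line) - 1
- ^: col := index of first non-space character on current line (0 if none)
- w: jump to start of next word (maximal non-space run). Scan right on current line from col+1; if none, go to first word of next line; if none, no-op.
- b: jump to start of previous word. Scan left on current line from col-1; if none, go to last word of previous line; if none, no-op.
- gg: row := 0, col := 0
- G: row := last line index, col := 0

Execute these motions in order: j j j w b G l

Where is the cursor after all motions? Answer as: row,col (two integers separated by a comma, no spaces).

Answer: 5,1

Derivation:
After 1 (j): row=1 col=0 char='_'
After 2 (j): row=2 col=0 char='_'
After 3 (j): row=3 col=0 char='d'
After 4 (w): row=3 col=4 char='s'
After 5 (b): row=3 col=0 char='d'
After 6 (G): row=5 col=0 char='n'
After 7 (l): row=5 col=1 char='i'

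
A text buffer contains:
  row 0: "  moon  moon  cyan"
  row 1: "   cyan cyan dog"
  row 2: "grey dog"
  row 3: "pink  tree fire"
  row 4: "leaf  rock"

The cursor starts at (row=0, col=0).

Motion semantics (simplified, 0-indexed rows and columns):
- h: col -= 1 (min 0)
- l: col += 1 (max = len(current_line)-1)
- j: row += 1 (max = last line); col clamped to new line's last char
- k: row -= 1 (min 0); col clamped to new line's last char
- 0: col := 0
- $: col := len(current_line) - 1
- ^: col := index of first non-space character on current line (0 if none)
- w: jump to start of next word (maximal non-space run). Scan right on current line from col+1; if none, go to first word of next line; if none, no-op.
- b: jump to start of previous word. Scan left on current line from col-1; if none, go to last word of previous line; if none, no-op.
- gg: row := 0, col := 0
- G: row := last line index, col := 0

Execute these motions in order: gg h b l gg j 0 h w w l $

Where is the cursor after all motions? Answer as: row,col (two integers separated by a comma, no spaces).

After 1 (gg): row=0 col=0 char='_'
After 2 (h): row=0 col=0 char='_'
After 3 (b): row=0 col=0 char='_'
After 4 (l): row=0 col=1 char='_'
After 5 (gg): row=0 col=0 char='_'
After 6 (j): row=1 col=0 char='_'
After 7 (0): row=1 col=0 char='_'
After 8 (h): row=1 col=0 char='_'
After 9 (w): row=1 col=3 char='c'
After 10 (w): row=1 col=8 char='c'
After 11 (l): row=1 col=9 char='y'
After 12 ($): row=1 col=15 char='g'

Answer: 1,15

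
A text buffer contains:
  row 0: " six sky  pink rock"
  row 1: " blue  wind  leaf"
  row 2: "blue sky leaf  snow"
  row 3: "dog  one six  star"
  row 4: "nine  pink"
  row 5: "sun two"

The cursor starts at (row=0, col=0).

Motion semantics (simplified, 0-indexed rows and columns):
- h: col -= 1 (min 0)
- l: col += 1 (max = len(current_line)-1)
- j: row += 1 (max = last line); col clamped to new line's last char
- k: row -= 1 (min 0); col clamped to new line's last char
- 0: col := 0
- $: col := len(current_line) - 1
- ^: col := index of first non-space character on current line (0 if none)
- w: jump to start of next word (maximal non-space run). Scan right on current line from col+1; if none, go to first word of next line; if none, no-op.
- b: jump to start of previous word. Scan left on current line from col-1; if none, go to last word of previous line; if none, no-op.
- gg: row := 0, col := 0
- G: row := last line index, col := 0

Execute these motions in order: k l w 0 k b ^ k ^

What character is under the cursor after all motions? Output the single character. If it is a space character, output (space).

Answer: s

Derivation:
After 1 (k): row=0 col=0 char='_'
After 2 (l): row=0 col=1 char='s'
After 3 (w): row=0 col=5 char='s'
After 4 (0): row=0 col=0 char='_'
After 5 (k): row=0 col=0 char='_'
After 6 (b): row=0 col=0 char='_'
After 7 (^): row=0 col=1 char='s'
After 8 (k): row=0 col=1 char='s'
After 9 (^): row=0 col=1 char='s'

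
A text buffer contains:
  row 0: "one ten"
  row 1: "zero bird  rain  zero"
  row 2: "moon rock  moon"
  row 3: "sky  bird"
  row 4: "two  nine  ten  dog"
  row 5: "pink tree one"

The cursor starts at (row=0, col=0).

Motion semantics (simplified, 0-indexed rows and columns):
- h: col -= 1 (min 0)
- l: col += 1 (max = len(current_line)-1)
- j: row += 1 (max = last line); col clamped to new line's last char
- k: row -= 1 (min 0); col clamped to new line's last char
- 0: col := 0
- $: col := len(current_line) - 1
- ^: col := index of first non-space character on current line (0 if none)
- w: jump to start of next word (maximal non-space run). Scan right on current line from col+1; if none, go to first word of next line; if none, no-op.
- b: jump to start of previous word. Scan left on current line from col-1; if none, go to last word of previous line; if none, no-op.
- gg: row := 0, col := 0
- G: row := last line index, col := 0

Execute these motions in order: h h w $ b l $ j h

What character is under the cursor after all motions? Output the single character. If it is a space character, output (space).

After 1 (h): row=0 col=0 char='o'
After 2 (h): row=0 col=0 char='o'
After 3 (w): row=0 col=4 char='t'
After 4 ($): row=0 col=6 char='n'
After 5 (b): row=0 col=4 char='t'
After 6 (l): row=0 col=5 char='e'
After 7 ($): row=0 col=6 char='n'
After 8 (j): row=1 col=6 char='i'
After 9 (h): row=1 col=5 char='b'

Answer: b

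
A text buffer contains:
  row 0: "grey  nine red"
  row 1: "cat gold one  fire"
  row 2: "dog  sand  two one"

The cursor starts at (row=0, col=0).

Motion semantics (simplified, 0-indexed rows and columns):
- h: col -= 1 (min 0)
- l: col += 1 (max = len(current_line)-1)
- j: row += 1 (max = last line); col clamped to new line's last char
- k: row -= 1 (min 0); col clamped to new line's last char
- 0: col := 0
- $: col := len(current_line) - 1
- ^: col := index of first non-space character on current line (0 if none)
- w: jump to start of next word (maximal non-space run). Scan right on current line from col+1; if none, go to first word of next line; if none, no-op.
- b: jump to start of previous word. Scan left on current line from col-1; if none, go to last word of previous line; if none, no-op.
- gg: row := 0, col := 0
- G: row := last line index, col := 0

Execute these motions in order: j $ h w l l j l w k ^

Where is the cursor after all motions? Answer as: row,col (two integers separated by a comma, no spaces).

Answer: 1,0

Derivation:
After 1 (j): row=1 col=0 char='c'
After 2 ($): row=1 col=17 char='e'
After 3 (h): row=1 col=16 char='r'
After 4 (w): row=2 col=0 char='d'
After 5 (l): row=2 col=1 char='o'
After 6 (l): row=2 col=2 char='g'
After 7 (j): row=2 col=2 char='g'
After 8 (l): row=2 col=3 char='_'
After 9 (w): row=2 col=5 char='s'
After 10 (k): row=1 col=5 char='o'
After 11 (^): row=1 col=0 char='c'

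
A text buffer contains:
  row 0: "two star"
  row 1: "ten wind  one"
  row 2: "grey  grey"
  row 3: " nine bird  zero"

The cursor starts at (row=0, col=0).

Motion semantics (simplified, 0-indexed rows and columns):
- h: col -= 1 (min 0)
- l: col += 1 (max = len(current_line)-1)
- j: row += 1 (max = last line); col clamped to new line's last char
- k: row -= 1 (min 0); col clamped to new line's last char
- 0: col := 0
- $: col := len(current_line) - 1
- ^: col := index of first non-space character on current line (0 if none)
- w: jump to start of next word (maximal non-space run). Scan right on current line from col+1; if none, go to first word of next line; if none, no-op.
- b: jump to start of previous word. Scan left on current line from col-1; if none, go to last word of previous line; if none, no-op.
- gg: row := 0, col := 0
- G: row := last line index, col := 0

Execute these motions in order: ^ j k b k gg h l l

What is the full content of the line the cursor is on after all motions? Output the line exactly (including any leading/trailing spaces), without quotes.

Answer: two star

Derivation:
After 1 (^): row=0 col=0 char='t'
After 2 (j): row=1 col=0 char='t'
After 3 (k): row=0 col=0 char='t'
After 4 (b): row=0 col=0 char='t'
After 5 (k): row=0 col=0 char='t'
After 6 (gg): row=0 col=0 char='t'
After 7 (h): row=0 col=0 char='t'
After 8 (l): row=0 col=1 char='w'
After 9 (l): row=0 col=2 char='o'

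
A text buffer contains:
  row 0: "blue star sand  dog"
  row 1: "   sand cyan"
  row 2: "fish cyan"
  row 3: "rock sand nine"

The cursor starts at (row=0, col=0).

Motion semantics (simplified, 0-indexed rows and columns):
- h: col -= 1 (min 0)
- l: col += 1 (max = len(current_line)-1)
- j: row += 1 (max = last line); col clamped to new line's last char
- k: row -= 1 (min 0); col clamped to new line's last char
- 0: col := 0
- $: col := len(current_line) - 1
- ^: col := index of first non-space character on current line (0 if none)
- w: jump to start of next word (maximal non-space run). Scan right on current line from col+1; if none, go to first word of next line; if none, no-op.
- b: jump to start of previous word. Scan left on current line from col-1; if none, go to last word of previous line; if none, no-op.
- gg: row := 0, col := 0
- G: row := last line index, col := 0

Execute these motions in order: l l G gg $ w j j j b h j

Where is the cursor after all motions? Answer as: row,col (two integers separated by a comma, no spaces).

Answer: 3,0

Derivation:
After 1 (l): row=0 col=1 char='l'
After 2 (l): row=0 col=2 char='u'
After 3 (G): row=3 col=0 char='r'
After 4 (gg): row=0 col=0 char='b'
After 5 ($): row=0 col=18 char='g'
After 6 (w): row=1 col=3 char='s'
After 7 (j): row=2 col=3 char='h'
After 8 (j): row=3 col=3 char='k'
After 9 (j): row=3 col=3 char='k'
After 10 (b): row=3 col=0 char='r'
After 11 (h): row=3 col=0 char='r'
After 12 (j): row=3 col=0 char='r'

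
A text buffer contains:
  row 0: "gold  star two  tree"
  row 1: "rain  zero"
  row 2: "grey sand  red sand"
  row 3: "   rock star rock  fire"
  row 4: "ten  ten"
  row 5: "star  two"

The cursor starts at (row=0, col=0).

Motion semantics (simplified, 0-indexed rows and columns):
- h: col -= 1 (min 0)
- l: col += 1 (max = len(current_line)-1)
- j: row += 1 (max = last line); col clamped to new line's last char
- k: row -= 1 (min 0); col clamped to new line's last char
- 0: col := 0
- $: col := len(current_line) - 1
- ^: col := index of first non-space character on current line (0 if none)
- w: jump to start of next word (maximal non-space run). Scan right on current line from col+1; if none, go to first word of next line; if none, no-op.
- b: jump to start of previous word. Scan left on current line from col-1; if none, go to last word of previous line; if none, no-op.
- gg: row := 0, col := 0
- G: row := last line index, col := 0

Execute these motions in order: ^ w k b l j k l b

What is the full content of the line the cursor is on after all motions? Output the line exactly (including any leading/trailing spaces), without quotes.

Answer: gold  star two  tree

Derivation:
After 1 (^): row=0 col=0 char='g'
After 2 (w): row=0 col=6 char='s'
After 3 (k): row=0 col=6 char='s'
After 4 (b): row=0 col=0 char='g'
After 5 (l): row=0 col=1 char='o'
After 6 (j): row=1 col=1 char='a'
After 7 (k): row=0 col=1 char='o'
After 8 (l): row=0 col=2 char='l'
After 9 (b): row=0 col=0 char='g'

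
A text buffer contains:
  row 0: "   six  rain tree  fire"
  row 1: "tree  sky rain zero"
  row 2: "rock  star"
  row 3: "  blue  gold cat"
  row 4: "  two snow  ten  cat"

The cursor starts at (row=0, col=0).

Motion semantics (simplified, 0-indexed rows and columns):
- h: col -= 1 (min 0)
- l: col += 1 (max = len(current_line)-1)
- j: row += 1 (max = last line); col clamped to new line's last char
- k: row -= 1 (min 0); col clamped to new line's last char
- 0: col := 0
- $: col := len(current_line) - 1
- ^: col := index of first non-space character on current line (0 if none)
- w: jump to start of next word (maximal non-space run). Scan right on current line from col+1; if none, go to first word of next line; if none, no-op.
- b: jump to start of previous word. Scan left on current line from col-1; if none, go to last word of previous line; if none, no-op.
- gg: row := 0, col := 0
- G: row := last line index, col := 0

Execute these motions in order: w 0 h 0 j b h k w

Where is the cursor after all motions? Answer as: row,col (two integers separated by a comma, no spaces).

After 1 (w): row=0 col=3 char='s'
After 2 (0): row=0 col=0 char='_'
After 3 (h): row=0 col=0 char='_'
After 4 (0): row=0 col=0 char='_'
After 5 (j): row=1 col=0 char='t'
After 6 (b): row=0 col=19 char='f'
After 7 (h): row=0 col=18 char='_'
After 8 (k): row=0 col=18 char='_'
After 9 (w): row=0 col=19 char='f'

Answer: 0,19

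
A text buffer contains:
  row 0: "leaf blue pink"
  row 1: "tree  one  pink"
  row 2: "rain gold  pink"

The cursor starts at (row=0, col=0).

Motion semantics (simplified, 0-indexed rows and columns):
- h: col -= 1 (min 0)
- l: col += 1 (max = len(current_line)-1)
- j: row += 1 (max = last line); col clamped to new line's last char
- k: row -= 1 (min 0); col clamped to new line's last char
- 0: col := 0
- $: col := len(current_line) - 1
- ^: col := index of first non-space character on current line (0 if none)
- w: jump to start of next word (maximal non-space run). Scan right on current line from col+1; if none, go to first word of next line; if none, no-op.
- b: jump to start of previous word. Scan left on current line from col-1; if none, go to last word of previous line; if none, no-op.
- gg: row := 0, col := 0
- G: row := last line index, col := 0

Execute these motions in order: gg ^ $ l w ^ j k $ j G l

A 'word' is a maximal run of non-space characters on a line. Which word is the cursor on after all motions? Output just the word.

Answer: rain

Derivation:
After 1 (gg): row=0 col=0 char='l'
After 2 (^): row=0 col=0 char='l'
After 3 ($): row=0 col=13 char='k'
After 4 (l): row=0 col=13 char='k'
After 5 (w): row=1 col=0 char='t'
After 6 (^): row=1 col=0 char='t'
After 7 (j): row=2 col=0 char='r'
After 8 (k): row=1 col=0 char='t'
After 9 ($): row=1 col=14 char='k'
After 10 (j): row=2 col=14 char='k'
After 11 (G): row=2 col=0 char='r'
After 12 (l): row=2 col=1 char='a'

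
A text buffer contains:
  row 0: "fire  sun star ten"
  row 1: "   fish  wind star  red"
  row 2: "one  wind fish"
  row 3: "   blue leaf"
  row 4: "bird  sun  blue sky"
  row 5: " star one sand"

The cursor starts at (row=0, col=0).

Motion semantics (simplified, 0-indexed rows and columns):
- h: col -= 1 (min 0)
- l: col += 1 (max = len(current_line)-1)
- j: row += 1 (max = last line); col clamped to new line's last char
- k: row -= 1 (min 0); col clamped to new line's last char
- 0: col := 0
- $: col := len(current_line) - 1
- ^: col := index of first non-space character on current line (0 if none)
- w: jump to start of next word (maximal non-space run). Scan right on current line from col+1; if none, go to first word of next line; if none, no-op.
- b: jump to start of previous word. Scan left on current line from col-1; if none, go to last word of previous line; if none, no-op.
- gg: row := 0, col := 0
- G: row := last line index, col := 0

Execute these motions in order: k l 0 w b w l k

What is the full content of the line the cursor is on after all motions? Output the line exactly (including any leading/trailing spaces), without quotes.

After 1 (k): row=0 col=0 char='f'
After 2 (l): row=0 col=1 char='i'
After 3 (0): row=0 col=0 char='f'
After 4 (w): row=0 col=6 char='s'
After 5 (b): row=0 col=0 char='f'
After 6 (w): row=0 col=6 char='s'
After 7 (l): row=0 col=7 char='u'
After 8 (k): row=0 col=7 char='u'

Answer: fire  sun star ten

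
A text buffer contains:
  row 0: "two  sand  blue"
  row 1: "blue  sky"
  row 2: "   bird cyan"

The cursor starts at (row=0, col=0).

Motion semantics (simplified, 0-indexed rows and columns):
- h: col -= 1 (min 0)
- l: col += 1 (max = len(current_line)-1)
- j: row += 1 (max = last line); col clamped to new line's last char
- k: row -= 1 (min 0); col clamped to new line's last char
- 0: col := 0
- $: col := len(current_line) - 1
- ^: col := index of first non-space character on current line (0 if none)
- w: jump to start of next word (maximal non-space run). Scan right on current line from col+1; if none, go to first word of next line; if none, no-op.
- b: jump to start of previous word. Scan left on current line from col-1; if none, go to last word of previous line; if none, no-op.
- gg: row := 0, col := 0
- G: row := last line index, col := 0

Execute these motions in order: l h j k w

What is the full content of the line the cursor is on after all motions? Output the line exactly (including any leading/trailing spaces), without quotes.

Answer: two  sand  blue

Derivation:
After 1 (l): row=0 col=1 char='w'
After 2 (h): row=0 col=0 char='t'
After 3 (j): row=1 col=0 char='b'
After 4 (k): row=0 col=0 char='t'
After 5 (w): row=0 col=5 char='s'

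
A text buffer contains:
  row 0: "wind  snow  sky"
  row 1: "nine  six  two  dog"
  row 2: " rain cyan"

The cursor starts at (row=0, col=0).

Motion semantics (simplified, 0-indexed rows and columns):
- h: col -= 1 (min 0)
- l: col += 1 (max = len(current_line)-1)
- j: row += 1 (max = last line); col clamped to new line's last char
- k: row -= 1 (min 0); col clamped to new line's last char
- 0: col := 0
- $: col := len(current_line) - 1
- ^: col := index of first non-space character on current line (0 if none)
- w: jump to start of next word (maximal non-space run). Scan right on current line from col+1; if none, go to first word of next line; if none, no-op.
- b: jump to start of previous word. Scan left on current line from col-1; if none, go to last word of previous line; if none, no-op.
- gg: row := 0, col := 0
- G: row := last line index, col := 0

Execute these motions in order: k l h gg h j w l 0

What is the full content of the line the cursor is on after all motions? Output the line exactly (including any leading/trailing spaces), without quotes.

Answer: nine  six  two  dog

Derivation:
After 1 (k): row=0 col=0 char='w'
After 2 (l): row=0 col=1 char='i'
After 3 (h): row=0 col=0 char='w'
After 4 (gg): row=0 col=0 char='w'
After 5 (h): row=0 col=0 char='w'
After 6 (j): row=1 col=0 char='n'
After 7 (w): row=1 col=6 char='s'
After 8 (l): row=1 col=7 char='i'
After 9 (0): row=1 col=0 char='n'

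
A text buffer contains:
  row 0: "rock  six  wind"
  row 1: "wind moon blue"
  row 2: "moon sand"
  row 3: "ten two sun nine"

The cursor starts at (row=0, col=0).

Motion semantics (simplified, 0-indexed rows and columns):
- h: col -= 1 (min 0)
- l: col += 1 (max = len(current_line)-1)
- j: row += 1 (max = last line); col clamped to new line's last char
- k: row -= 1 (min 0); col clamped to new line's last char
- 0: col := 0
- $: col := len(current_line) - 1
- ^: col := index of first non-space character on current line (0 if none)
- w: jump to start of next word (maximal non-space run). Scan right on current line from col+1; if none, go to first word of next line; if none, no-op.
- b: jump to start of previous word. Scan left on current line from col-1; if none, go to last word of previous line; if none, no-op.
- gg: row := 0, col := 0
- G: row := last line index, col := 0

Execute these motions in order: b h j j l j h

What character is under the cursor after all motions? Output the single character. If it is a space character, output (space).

Answer: t

Derivation:
After 1 (b): row=0 col=0 char='r'
After 2 (h): row=0 col=0 char='r'
After 3 (j): row=1 col=0 char='w'
After 4 (j): row=2 col=0 char='m'
After 5 (l): row=2 col=1 char='o'
After 6 (j): row=3 col=1 char='e'
After 7 (h): row=3 col=0 char='t'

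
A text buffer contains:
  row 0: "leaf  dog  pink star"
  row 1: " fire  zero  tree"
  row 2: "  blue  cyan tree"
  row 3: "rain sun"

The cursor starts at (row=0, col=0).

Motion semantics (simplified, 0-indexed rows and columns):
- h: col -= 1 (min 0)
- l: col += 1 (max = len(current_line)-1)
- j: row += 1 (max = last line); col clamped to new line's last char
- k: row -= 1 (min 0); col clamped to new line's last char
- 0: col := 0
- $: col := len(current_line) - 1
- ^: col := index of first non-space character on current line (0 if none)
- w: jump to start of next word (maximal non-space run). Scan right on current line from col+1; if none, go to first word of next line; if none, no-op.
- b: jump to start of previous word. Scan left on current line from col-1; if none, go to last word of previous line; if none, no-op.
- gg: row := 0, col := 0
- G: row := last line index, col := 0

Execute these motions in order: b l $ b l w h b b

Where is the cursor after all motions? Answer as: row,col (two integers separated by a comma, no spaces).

Answer: 0,11

Derivation:
After 1 (b): row=0 col=0 char='l'
After 2 (l): row=0 col=1 char='e'
After 3 ($): row=0 col=19 char='r'
After 4 (b): row=0 col=16 char='s'
After 5 (l): row=0 col=17 char='t'
After 6 (w): row=1 col=1 char='f'
After 7 (h): row=1 col=0 char='_'
After 8 (b): row=0 col=16 char='s'
After 9 (b): row=0 col=11 char='p'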